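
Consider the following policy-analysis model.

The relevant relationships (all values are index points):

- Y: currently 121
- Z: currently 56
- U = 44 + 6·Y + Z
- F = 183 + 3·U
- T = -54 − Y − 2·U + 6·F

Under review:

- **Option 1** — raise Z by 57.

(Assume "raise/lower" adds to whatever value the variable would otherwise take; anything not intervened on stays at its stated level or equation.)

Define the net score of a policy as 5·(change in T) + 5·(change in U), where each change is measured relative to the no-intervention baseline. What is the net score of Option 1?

4845

Baseline:
  Y = 121
  Z = 56
  U = 44 + 6·121 + 56 = 826
  F = 183 + 3·826 = 2661
  T = -54 − 121 − 2·826 + 6·2661 = 14139
Option 1 (Z + 57):
  Y = 121
  Z = 56 + 57 = 113
  U = 44 + 6·121 + 113 = 883
  F = 183 + 3·883 = 2832
  T = -54 − 121 − 2·883 + 6·2832 = 15051
ΔT = 15051 − 14139 = 912; ΔU = 883 − 826 = 57
Score = 5·912 + 5·57 = 4845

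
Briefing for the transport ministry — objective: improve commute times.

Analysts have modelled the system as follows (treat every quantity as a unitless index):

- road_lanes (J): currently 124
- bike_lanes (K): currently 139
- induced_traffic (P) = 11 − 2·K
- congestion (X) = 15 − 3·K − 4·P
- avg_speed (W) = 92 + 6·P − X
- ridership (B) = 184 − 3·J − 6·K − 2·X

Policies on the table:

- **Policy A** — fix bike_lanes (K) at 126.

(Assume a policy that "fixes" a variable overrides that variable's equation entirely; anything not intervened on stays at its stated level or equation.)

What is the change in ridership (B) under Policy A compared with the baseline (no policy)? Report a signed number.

208

Baseline:
  J = 124
  K = 139
  P = 11 − 2·139 = -267
  X = 15 − 3·139 − 4·(-267) = 666
  B = 184 − 3·124 − 6·139 − 2·666 = -2354
Policy A (K := 126):
  J = 124
  K = 126
  P = 11 − 2·126 = -241
  X = 15 − 3·126 − 4·(-241) = 601
  B = 184 − 3·124 − 6·126 − 2·601 = -2146
Change in B: -2146 − (-2354) = 208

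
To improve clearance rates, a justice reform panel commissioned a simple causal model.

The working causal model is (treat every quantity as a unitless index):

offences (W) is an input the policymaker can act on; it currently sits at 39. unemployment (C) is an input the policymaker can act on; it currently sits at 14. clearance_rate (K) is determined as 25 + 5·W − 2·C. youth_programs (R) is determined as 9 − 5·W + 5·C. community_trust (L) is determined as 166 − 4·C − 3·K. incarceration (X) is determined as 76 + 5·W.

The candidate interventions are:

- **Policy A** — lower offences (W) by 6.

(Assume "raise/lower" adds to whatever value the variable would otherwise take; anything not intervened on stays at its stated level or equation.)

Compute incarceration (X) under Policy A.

Policy A (W − 6):
  W = 39 − 6 = 33
  X = 76 + 5·33 = 241

241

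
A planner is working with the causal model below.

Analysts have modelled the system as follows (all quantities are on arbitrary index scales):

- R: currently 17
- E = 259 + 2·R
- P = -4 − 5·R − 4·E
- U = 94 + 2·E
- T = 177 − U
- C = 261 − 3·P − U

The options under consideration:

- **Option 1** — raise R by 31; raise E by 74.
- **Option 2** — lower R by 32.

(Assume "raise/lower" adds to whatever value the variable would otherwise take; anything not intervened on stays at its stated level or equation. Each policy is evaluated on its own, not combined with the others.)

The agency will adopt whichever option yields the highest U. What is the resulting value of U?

952

Option 1 (R + 31, E + 74):
  R = 17 + 31 = 48
  E = 259 + 2·48 (+74 from intervention) = 429
  U = 94 + 2·429 = 952
Option 2 (R − 32):
  R = 17 − 32 = -15
  E = 259 + 2·(-15) = 229
  U = 94 + 2·229 = 552
Comparing — Option 1: U=952, Option 2: U=552. Highest is 952 (Option 1).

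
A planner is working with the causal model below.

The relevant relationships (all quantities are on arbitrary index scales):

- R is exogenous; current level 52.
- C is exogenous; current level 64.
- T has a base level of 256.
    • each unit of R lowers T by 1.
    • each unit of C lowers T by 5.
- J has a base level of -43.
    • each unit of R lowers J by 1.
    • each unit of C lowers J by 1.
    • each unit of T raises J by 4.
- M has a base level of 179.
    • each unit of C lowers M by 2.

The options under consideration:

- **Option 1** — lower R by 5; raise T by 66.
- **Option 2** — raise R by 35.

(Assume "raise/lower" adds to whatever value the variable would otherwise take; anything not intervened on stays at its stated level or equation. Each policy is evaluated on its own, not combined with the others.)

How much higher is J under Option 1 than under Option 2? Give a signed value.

464

Option 1 (R − 5, T + 66):
  R = 52 − 5 = 47
  C = 64
  T = 256 − 47 − 5·64 (+66 from intervention) = -45
  J = -43 − 47 − 64 + 4·(-45) = -334
Option 2 (R + 35):
  R = 52 + 35 = 87
  C = 64
  T = 256 − 87 − 5·64 = -151
  J = -43 − 87 − 64 + 4·(-151) = -798
J: -334 − (-798) = 464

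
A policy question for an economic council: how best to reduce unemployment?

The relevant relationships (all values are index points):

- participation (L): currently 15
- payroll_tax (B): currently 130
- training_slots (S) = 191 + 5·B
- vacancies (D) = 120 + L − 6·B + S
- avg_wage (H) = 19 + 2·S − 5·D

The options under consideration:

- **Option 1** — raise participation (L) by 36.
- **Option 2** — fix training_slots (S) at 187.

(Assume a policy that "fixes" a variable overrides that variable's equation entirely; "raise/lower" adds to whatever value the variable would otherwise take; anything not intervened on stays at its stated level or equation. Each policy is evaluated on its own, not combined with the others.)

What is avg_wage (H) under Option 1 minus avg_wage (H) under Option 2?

-2142

Option 1 (L + 36):
  L = 15 + 36 = 51
  B = 130
  S = 191 + 5·130 = 841
  D = 120 + 51 − 6·130 + 841 = 232
  H = 19 + 2·841 − 5·232 = 541
Option 2 (S := 187):
  L = 15
  B = 130
  S = 187
  D = 120 + 15 − 6·130 + 187 = -458
  H = 19 + 2·187 − 5·(-458) = 2683
H: 541 − 2683 = -2142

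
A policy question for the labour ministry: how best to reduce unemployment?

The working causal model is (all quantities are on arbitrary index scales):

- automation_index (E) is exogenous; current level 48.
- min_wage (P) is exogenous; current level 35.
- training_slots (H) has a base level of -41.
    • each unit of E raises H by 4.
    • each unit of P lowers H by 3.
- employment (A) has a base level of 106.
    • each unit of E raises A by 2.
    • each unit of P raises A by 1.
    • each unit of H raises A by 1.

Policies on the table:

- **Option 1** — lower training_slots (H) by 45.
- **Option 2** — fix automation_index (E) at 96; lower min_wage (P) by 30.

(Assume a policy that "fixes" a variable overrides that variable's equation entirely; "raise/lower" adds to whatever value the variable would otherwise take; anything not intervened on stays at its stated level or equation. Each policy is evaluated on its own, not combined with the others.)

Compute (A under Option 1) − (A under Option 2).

Option 1 (H − 45):
  E = 48
  P = 35
  H = -41 + 4·48 − 3·35 (−45 from intervention) = 1
  A = 106 + 2·48 + 35 + 1 = 238
Option 2 (E := 96, P − 30):
  E = 96
  P = 35 − 30 = 5
  H = -41 + 4·96 − 3·5 = 328
  A = 106 + 2·96 + 5 + 328 = 631
A: 238 − 631 = -393

-393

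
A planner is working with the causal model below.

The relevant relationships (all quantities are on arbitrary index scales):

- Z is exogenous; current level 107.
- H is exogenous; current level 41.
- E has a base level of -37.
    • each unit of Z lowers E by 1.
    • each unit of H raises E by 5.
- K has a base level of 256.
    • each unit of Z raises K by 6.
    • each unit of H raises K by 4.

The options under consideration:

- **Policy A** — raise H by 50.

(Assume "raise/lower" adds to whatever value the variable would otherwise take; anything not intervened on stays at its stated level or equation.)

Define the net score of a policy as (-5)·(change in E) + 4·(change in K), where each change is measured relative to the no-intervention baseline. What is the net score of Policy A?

-450

Baseline:
  Z = 107
  H = 41
  E = -37 − 107 + 5·41 = 61
  K = 256 + 6·107 + 4·41 = 1062
Policy A (H + 50):
  Z = 107
  H = 41 + 50 = 91
  E = -37 − 107 + 5·91 = 311
  K = 256 + 6·107 + 4·91 = 1262
ΔE = 311 − 61 = 250; ΔK = 1262 − 1062 = 200
Score = (-5)·250 + 4·200 = -450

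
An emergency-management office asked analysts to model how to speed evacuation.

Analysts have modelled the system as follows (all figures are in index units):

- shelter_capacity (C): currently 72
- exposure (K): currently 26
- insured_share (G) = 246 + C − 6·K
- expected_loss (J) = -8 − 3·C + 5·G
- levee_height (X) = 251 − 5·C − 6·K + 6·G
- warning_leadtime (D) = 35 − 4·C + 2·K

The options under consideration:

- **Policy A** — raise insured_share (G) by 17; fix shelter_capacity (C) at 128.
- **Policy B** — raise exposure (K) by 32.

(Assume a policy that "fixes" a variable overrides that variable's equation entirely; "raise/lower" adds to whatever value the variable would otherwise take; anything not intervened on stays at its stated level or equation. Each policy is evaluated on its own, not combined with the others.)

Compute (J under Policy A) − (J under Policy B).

Policy A (G + 17, C := 128):
  C = 128
  K = 26
  G = 246 + 128 − 6·26 (+17 from intervention) = 235
  J = -8 − 3·128 + 5·235 = 783
Policy B (K + 32):
  C = 72
  K = 26 + 32 = 58
  G = 246 + 72 − 6·58 = -30
  J = -8 − 3·72 + 5·(-30) = -374
J: 783 − (-374) = 1157

1157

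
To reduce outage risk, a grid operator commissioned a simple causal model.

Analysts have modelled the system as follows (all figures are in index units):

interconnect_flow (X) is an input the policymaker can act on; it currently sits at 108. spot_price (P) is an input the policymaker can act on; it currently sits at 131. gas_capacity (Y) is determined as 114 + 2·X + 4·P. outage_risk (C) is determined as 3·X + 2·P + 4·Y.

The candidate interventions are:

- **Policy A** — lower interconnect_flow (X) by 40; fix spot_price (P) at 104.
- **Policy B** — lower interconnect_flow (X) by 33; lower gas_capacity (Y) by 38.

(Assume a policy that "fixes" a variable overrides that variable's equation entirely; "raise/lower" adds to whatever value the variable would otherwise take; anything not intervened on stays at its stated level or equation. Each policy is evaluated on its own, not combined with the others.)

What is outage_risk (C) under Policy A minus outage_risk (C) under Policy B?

-411

Policy A (X − 40, P := 104):
  X = 108 − 40 = 68
  P = 104
  Y = 114 + 2·68 + 4·104 = 666
  C = 0 + 3·68 + 2·104 + 4·666 = 3076
Policy B (X − 33, Y − 38):
  X = 108 − 33 = 75
  P = 131
  Y = 114 + 2·75 + 4·131 (−38 from intervention) = 750
  C = 0 + 3·75 + 2·131 + 4·750 = 3487
C: 3076 − 3487 = -411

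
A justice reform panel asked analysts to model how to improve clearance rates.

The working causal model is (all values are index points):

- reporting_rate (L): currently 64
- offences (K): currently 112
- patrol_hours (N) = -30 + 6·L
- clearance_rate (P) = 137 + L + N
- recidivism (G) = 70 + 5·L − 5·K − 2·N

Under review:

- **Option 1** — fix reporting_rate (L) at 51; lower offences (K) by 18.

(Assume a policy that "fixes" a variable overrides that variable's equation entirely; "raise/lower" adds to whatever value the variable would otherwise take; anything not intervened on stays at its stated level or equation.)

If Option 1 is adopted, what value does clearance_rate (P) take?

Option 1 (L := 51, K − 18):
  L = 51
  N = -30 + 6·51 = 276
  P = 137 + 51 + 276 = 464

464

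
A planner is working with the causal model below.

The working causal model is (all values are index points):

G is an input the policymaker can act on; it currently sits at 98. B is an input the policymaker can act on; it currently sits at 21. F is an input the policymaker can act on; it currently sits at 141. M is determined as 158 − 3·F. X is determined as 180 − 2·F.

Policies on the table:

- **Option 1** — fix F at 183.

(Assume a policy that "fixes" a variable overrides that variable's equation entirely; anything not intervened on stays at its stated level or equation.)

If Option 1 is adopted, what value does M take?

-391

Option 1 (F := 183):
  F = 183
  M = 158 − 3·183 = -391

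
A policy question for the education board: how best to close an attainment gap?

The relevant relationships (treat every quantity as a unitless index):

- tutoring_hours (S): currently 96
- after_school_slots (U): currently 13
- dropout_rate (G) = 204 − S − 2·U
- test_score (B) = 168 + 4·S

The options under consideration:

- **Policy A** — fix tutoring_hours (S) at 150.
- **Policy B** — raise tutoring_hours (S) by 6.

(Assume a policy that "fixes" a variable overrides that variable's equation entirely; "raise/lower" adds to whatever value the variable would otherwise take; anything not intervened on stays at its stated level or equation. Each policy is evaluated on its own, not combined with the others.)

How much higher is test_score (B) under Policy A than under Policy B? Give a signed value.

Policy A (S := 150):
  S = 150
  B = 168 + 4·150 = 768
Policy B (S + 6):
  S = 96 + 6 = 102
  B = 168 + 4·102 = 576
B: 768 − 576 = 192

192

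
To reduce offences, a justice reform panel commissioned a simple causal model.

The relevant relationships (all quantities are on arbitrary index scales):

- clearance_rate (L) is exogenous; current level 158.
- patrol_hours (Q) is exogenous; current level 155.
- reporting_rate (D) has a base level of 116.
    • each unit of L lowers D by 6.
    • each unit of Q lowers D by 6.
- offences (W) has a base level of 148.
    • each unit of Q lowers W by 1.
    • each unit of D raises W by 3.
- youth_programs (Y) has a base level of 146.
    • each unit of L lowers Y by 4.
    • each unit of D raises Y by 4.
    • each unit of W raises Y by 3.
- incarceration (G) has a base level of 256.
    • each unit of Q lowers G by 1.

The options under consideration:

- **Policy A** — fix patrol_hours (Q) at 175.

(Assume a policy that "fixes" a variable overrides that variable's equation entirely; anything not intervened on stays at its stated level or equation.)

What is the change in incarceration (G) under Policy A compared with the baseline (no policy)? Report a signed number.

Baseline:
  Q = 155
  G = 256 − 155 = 101
Policy A (Q := 175):
  Q = 175
  G = 256 − 175 = 81
Change in G: 81 − 101 = -20

-20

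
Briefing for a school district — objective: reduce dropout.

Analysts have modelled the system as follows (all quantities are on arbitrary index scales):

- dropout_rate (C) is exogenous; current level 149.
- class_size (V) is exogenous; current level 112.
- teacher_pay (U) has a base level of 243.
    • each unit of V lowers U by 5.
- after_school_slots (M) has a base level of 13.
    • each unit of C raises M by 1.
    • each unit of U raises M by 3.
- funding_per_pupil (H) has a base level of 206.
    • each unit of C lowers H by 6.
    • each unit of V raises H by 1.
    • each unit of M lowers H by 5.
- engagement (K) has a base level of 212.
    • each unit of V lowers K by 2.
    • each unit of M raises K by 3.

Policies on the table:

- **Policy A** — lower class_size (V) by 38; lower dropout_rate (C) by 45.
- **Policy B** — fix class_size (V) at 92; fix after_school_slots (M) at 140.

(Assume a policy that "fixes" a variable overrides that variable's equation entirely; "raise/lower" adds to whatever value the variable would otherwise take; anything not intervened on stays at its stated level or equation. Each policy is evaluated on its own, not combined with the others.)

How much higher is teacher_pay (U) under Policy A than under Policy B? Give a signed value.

Policy A (V − 38, C − 45):
  V = 112 − 38 = 74
  U = 243 − 5·74 = -127
Policy B (V := 92, M := 140):
  V = 92
  U = 243 − 5·92 = -217
U: -127 − (-217) = 90

90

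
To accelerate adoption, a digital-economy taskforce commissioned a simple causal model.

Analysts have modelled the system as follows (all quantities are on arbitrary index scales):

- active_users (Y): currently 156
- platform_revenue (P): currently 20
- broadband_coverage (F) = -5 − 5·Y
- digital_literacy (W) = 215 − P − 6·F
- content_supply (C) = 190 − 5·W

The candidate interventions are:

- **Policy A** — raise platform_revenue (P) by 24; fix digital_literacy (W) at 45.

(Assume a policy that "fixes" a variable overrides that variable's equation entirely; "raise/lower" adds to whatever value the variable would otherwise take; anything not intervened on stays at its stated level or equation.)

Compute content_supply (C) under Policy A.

-35

Policy A (P + 24, W := 45):
  Y = 156
  P = 20 + 24 = 44
  F = -5 − 5·156 = -785
  W = 45
  C = 190 − 5·45 = -35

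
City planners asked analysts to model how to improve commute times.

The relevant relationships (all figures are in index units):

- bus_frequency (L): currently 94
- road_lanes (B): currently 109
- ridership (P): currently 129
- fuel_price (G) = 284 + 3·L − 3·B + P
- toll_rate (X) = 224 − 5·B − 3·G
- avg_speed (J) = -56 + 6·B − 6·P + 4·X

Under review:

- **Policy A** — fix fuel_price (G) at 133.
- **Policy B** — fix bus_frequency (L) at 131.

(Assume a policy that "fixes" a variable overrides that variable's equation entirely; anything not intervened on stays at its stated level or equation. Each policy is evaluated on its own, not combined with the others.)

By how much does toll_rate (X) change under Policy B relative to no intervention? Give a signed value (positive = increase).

Baseline:
  L = 94
  B = 109
  P = 129
  G = 284 + 3·94 − 3·109 + 129 = 368
  X = 224 − 5·109 − 3·368 = -1425
Policy B (L := 131):
  L = 131
  B = 109
  P = 129
  G = 284 + 3·131 − 3·109 + 129 = 479
  X = 224 − 5·109 − 3·479 = -1758
Change in X: -1758 − (-1425) = -333

-333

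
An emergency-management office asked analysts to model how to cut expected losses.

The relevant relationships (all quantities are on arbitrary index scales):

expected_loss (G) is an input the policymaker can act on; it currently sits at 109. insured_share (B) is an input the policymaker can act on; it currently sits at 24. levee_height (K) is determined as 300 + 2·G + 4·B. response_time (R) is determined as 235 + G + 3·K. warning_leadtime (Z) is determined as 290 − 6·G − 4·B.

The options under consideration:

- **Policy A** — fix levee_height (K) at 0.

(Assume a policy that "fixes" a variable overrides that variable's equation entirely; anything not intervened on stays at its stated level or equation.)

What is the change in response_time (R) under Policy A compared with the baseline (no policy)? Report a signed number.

Baseline:
  G = 109
  B = 24
  K = 300 + 2·109 + 4·24 = 614
  R = 235 + 109 + 3·614 = 2186
Policy A (K := 0):
  G = 109
  B = 24
  K = 0
  R = 235 + 109 + 3·0 = 344
Change in R: 344 − 2186 = -1842

-1842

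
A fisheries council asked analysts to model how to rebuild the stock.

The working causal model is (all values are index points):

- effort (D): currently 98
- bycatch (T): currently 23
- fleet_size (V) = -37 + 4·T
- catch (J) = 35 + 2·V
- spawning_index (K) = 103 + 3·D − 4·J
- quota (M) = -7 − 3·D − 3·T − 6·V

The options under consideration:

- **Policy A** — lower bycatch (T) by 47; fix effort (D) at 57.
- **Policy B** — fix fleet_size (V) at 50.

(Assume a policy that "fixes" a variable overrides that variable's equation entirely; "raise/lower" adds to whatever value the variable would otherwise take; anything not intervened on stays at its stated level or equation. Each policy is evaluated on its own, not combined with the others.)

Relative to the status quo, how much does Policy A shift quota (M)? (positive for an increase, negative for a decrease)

1392

Baseline:
  D = 98
  T = 23
  V = -37 + 4·23 = 55
  M = -7 − 3·98 − 3·23 − 6·55 = -700
Policy A (T − 47, D := 57):
  D = 57
  T = 23 − 47 = -24
  V = -37 + 4·(-24) = -133
  M = -7 − 3·57 − 3·(-24) − 6·(-133) = 692
Change in M: 692 − (-700) = 1392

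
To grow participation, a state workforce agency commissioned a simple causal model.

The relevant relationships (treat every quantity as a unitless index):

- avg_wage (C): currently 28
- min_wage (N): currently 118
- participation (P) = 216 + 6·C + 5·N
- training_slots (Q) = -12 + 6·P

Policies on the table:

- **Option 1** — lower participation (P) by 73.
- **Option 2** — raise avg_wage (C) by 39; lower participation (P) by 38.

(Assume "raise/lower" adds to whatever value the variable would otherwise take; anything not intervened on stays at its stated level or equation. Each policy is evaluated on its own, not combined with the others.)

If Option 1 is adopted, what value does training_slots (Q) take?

5394

Option 1 (P − 73):
  C = 28
  N = 118
  P = 216 + 6·28 + 5·118 (−73 from intervention) = 901
  Q = -12 + 6·901 = 5394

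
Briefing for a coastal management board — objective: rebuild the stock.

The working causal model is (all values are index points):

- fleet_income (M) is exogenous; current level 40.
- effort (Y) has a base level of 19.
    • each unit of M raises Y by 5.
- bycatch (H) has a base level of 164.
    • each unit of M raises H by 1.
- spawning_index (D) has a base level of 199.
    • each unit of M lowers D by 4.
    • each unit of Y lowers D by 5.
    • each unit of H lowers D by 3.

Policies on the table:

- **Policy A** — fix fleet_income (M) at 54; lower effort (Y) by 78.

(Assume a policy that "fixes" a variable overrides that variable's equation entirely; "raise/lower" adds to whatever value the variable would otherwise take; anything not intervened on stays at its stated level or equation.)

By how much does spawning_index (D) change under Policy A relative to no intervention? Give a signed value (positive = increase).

-58

Baseline:
  M = 40
  Y = 19 + 5·40 = 219
  H = 164 + 40 = 204
  D = 199 − 4·40 − 5·219 − 3·204 = -1668
Policy A (M := 54, Y − 78):
  M = 54
  Y = 19 + 5·54 (−78 from intervention) = 211
  H = 164 + 54 = 218
  D = 199 − 4·54 − 5·211 − 3·218 = -1726
Change in D: -1726 − (-1668) = -58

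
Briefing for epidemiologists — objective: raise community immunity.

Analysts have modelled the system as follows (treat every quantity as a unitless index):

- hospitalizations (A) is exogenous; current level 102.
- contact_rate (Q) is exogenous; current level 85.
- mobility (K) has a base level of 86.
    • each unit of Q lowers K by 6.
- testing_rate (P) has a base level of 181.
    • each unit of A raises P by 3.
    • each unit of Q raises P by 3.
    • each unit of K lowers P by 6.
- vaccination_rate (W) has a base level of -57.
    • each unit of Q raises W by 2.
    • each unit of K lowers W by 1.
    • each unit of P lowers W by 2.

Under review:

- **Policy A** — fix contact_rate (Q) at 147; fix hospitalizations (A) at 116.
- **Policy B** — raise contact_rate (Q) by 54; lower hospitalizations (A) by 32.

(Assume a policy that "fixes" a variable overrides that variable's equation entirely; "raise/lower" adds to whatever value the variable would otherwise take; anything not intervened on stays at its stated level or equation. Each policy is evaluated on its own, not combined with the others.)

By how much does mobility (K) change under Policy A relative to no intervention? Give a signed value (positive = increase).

-372

Baseline:
  Q = 85
  K = 86 − 6·85 = -424
Policy A (Q := 147, A := 116):
  Q = 147
  K = 86 − 6·147 = -796
Change in K: -796 − (-424) = -372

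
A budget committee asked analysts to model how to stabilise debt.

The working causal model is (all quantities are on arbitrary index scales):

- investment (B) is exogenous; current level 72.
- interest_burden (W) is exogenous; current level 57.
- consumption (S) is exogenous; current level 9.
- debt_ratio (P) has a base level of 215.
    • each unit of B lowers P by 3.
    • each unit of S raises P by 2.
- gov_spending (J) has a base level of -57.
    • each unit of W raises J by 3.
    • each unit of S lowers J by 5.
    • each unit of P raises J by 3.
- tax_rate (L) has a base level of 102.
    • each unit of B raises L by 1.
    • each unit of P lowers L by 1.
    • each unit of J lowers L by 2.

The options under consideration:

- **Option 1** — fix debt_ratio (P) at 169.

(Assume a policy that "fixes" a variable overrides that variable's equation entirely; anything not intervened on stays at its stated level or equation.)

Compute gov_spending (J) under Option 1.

576

Option 1 (P := 169):
  B = 72
  W = 57
  S = 9
  P = 169
  J = -57 + 3·57 − 5·9 + 3·169 = 576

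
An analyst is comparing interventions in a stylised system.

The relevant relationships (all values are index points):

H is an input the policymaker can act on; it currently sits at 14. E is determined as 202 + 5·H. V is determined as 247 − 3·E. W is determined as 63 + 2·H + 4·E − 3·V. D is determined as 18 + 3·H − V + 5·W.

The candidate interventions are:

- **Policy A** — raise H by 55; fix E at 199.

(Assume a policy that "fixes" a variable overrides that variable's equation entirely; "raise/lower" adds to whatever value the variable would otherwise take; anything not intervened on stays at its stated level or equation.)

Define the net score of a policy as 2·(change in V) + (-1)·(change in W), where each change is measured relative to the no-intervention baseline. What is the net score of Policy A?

Baseline:
  H = 14
  E = 202 + 5·14 = 272
  V = 247 − 3·272 = -569
  W = 63 + 2·14 + 4·272 − 3·(-569) = 2886
Policy A (H + 55, E := 199):
  H = 14 + 55 = 69
  E = 199
  V = 247 − 3·199 = -350
  W = 63 + 2·69 + 4·199 − 3·(-350) = 2047
ΔV = -350 − (-569) = 219; ΔW = 2047 − 2886 = -839
Score = 2·219 + (-1)·(-839) = 1277

1277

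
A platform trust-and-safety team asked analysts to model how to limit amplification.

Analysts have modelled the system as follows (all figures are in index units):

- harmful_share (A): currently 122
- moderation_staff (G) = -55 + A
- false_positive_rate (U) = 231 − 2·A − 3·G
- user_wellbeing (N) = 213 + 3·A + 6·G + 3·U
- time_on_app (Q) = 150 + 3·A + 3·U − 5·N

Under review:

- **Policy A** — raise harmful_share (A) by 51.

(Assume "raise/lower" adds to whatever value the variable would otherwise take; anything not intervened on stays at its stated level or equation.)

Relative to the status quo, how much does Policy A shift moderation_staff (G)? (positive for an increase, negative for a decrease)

51

Baseline:
  A = 122
  G = -55 + 122 = 67
Policy A (A + 51):
  A = 122 + 51 = 173
  G = -55 + 173 = 118
Change in G: 118 − 67 = 51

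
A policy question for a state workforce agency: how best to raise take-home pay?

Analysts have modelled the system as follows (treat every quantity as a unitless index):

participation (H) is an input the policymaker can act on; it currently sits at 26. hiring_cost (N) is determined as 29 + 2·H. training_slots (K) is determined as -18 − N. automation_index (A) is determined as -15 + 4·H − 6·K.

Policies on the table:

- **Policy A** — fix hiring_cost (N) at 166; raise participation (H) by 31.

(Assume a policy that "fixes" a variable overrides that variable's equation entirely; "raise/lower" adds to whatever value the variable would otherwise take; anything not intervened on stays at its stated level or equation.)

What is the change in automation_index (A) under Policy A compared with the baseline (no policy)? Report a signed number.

Baseline:
  H = 26
  N = 29 + 2·26 = 81
  K = -18 − 81 = -99
  A = -15 + 4·26 − 6·(-99) = 683
Policy A (N := 166, H + 31):
  H = 26 + 31 = 57
  N = 166
  K = -18 − 166 = -184
  A = -15 + 4·57 − 6·(-184) = 1317
Change in A: 1317 − 683 = 634

634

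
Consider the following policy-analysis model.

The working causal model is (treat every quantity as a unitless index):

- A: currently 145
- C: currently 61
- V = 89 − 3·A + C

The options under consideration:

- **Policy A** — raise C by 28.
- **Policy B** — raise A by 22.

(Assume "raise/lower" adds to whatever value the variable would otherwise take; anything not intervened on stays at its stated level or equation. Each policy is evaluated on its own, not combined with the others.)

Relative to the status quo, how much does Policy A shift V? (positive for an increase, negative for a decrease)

Baseline:
  A = 145
  C = 61
  V = 89 − 3·145 + 61 = -285
Policy A (C + 28):
  A = 145
  C = 61 + 28 = 89
  V = 89 − 3·145 + 89 = -257
Change in V: -257 − (-285) = 28

28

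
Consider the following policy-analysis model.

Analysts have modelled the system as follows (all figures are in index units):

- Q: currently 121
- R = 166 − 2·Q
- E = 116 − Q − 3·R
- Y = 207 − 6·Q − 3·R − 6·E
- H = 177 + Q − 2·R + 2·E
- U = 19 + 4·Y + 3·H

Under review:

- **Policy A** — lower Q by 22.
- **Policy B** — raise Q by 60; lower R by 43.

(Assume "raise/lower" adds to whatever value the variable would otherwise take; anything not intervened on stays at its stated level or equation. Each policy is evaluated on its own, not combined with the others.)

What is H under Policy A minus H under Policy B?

-1574

Policy A (Q − 22):
  Q = 121 − 22 = 99
  R = 166 − 2·99 = -32
  E = 116 − 99 − 3·(-32) = 113
  H = 177 + 99 − 2·(-32) + 2·113 = 566
Policy B (Q + 60, R − 43):
  Q = 121 + 60 = 181
  R = 166 − 2·181 (−43 from intervention) = -239
  E = 116 − 181 − 3·(-239) = 652
  H = 177 + 181 − 2·(-239) + 2·652 = 2140
H: 566 − 2140 = -1574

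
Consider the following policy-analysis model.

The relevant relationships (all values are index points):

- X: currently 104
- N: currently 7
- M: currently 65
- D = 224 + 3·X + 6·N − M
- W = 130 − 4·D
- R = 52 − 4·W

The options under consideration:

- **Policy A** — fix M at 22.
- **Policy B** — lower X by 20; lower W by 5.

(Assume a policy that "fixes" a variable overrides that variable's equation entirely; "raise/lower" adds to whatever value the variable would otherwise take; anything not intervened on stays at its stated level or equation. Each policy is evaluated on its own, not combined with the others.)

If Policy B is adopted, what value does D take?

Policy B (X − 20, W − 5):
  X = 104 − 20 = 84
  N = 7
  M = 65
  D = 224 + 3·84 + 6·7 − 65 = 453

453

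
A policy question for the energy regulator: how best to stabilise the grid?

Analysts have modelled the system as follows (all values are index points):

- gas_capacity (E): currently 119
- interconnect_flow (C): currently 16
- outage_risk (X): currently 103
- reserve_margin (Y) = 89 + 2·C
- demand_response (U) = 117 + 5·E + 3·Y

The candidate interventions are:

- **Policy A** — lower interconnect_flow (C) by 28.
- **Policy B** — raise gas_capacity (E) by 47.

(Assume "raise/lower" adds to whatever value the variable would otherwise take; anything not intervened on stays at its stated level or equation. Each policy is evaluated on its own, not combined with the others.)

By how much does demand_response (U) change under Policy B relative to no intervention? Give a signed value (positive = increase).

235

Baseline:
  E = 119
  C = 16
  Y = 89 + 2·16 = 121
  U = 117 + 5·119 + 3·121 = 1075
Policy B (E + 47):
  E = 119 + 47 = 166
  C = 16
  Y = 89 + 2·16 = 121
  U = 117 + 5·166 + 3·121 = 1310
Change in U: 1310 − 1075 = 235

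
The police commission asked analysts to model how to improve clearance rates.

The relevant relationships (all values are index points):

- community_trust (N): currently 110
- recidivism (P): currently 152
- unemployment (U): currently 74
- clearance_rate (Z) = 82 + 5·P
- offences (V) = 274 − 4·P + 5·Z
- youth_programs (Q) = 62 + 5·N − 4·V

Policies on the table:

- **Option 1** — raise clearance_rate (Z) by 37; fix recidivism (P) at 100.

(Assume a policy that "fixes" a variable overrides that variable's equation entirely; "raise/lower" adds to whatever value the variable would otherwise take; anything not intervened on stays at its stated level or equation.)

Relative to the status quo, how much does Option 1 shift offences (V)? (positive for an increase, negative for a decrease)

-907

Baseline:
  P = 152
  Z = 82 + 5·152 = 842
  V = 274 − 4·152 + 5·842 = 3876
Option 1 (Z + 37, P := 100):
  P = 100
  Z = 82 + 5·100 (+37 from intervention) = 619
  V = 274 − 4·100 + 5·619 = 2969
Change in V: 2969 − 3876 = -907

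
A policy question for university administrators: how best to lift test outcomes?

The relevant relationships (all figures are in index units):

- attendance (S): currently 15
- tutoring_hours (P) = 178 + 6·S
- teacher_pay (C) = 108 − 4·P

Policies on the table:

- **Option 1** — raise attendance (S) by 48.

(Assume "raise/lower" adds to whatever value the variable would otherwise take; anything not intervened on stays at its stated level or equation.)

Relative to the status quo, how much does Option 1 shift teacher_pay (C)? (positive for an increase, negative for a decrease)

Baseline:
  S = 15
  P = 178 + 6·15 = 268
  C = 108 − 4·268 = -964
Option 1 (S + 48):
  S = 15 + 48 = 63
  P = 178 + 6·63 = 556
  C = 108 − 4·556 = -2116
Change in C: -2116 − (-964) = -1152

-1152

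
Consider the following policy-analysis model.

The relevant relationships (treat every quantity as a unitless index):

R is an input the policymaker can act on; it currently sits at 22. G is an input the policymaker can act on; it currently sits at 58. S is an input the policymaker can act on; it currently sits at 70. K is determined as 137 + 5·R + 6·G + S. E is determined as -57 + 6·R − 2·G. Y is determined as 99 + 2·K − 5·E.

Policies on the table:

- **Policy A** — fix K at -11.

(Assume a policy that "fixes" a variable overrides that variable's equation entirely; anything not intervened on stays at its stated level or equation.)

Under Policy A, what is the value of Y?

Policy A (K := -11):
  R = 22
  G = 58
  S = 70
  K = -11
  E = -57 + 6·22 − 2·58 = -41
  Y = 99 + 2·(-11) − 5·(-41) = 282

282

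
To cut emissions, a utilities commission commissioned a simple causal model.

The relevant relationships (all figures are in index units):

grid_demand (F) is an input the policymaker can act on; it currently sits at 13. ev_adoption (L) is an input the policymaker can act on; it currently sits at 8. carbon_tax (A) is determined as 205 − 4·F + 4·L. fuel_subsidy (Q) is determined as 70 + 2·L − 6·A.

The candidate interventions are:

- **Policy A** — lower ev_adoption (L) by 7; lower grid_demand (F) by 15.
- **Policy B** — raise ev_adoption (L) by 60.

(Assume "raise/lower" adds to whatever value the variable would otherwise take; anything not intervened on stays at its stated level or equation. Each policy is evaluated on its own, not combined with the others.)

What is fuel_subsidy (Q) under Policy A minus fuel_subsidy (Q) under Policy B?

1114

Policy A (L − 7, F − 15):
  F = 13 − 15 = -2
  L = 8 − 7 = 1
  A = 205 − 4·(-2) + 4·1 = 217
  Q = 70 + 2·1 − 6·217 = -1230
Policy B (L + 60):
  F = 13
  L = 8 + 60 = 68
  A = 205 − 4·13 + 4·68 = 425
  Q = 70 + 2·68 − 6·425 = -2344
Q: -1230 − (-2344) = 1114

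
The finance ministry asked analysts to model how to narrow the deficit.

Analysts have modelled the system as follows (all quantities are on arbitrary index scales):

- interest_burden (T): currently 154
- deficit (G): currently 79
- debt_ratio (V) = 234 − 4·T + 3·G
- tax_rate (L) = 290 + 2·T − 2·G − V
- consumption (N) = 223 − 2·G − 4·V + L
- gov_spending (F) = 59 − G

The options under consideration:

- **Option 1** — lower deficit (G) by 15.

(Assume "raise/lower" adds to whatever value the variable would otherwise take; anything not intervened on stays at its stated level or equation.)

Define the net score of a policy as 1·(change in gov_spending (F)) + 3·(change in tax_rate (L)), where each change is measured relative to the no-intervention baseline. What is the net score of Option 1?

240

Baseline:
  T = 154
  G = 79
  V = 234 − 4·154 + 3·79 = -145
  L = 290 + 2·154 − 2·79 − (-145) = 585
  F = 59 − 79 = -20
Option 1 (G − 15):
  T = 154
  G = 79 − 15 = 64
  V = 234 − 4·154 + 3·64 = -190
  L = 290 + 2·154 − 2·64 − (-190) = 660
  F = 59 − 64 = -5
ΔF = -5 − (-20) = 15; ΔL = 660 − 585 = 75
Score = 1·15 + 3·75 = 240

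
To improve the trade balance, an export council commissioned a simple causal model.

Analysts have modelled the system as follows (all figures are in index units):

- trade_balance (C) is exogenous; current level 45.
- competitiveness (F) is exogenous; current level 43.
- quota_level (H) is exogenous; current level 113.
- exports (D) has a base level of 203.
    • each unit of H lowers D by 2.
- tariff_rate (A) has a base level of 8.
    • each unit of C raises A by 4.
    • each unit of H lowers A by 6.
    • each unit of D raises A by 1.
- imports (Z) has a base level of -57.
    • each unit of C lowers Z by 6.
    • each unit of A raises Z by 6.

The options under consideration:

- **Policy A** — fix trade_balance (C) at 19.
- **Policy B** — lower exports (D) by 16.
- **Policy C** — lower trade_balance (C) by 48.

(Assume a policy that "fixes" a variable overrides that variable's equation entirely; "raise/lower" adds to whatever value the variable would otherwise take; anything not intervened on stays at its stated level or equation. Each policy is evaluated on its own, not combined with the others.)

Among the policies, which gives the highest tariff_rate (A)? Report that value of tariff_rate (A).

-529

Policy A (C := 19):
  C = 19
  H = 113
  D = 203 − 2·113 = -23
  A = 8 + 4·19 − 6·113 + (-23) = -617
Policy B (D − 16):
  C = 45
  H = 113
  D = 203 − 2·113 (−16 from intervention) = -39
  A = 8 + 4·45 − 6·113 + (-39) = -529
Policy C (C − 48):
  C = 45 − 48 = -3
  H = 113
  D = 203 − 2·113 = -23
  A = 8 + 4·(-3) − 6·113 + (-23) = -705
Comparing — Policy A: A=-617, Policy B: A=-529, Policy C: A=-705. Highest is -529 (Policy B).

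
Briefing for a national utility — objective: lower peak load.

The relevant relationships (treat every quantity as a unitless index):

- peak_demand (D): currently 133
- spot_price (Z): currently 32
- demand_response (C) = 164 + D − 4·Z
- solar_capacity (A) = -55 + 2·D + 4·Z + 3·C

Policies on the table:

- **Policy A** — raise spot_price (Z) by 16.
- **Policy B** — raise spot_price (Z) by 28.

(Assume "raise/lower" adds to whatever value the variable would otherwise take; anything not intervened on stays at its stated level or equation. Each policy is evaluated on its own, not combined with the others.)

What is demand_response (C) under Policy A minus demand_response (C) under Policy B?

Policy A (Z + 16):
  D = 133
  Z = 32 + 16 = 48
  C = 164 + 133 − 4·48 = 105
Policy B (Z + 28):
  D = 133
  Z = 32 + 28 = 60
  C = 164 + 133 − 4·60 = 57
C: 105 − 57 = 48

48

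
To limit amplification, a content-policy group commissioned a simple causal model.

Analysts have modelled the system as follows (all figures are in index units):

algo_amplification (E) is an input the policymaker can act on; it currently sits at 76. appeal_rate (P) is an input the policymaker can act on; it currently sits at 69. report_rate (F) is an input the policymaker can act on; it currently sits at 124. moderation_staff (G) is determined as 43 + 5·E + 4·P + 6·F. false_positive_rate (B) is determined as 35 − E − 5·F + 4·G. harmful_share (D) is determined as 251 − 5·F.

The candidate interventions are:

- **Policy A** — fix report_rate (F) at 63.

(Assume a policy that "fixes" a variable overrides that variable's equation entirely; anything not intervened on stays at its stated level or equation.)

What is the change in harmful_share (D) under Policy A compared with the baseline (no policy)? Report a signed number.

305

Baseline:
  F = 124
  D = 251 − 5·124 = -369
Policy A (F := 63):
  F = 63
  D = 251 − 5·63 = -64
Change in D: -64 − (-369) = 305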